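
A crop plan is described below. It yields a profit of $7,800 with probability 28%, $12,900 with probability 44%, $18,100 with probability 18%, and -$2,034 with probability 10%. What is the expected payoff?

EV = 0.28 × 7800 + 0.44 × 12900 + 0.18 × 18100 + 0.1 × (-2034) = 2184 + 5676 + 3258 − 203.4 = 10914.6

$10,914.60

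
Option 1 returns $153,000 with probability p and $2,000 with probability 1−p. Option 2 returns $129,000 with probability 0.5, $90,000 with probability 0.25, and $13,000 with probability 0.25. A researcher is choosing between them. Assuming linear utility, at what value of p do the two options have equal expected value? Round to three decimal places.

p = 0.584

EV(Option 2) = 0.5 × 129000 + 0.25 × 90000 + 0.25 × 13000 = 64500 + 22500 + 3250 = 90250
p·153000 + (1−p)·2000 = 90250
151000p + 2000 = 90250
p = (90250 − 2000) / 151000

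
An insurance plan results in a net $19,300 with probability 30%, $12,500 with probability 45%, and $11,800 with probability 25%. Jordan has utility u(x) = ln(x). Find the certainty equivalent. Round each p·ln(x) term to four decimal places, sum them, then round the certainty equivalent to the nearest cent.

E[u] = 0.3·ln(19300) + 0.45·ln(12500) + 0.25·ln(11800) = 2.9604 + 4.2451 + 2.3440 = 9.5495
CE = e^9.5495 ≈ 14037.67

$14,037.67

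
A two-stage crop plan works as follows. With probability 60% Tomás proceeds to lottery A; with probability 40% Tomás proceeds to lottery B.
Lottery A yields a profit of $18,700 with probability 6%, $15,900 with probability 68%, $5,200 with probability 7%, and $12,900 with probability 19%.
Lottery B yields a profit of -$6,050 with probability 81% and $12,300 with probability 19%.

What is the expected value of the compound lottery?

$7,824

EV(A) = 0.06 × 18700 + 0.68 × 15900 + 0.07 × 5200 + 0.19 × 12900 = 1122 + 10812 + 364 + 2451 = 14749
EV(B) = 0.81 × (-6050) + 0.19 × 12300 = -4900.5 + 2337 = -2563.5
Overall = 0.6 × 14749 + 0.4 × (-2563.5) = 8849.4 − 1025.4 = 7824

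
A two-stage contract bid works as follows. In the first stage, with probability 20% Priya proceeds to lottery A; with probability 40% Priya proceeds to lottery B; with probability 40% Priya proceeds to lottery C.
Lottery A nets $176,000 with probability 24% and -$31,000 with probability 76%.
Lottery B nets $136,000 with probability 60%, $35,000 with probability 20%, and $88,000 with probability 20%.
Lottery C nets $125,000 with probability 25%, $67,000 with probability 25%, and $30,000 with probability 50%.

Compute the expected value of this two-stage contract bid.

$71,416

EV(A) = 0.24 × 176000 + 0.76 × (-31000) = 42240 − 23560 = 18680
EV(B) = 0.6 × 136000 + 0.2 × 35000 + 0.2 × 88000 = 81600 + 7000 + 17600 = 106200
EV(C) = 0.25 × 125000 + 0.25 × 67000 + 0.5 × 30000 = 31250 + 16750 + 15000 = 63000
Overall = 0.2 × 18680 + 0.4 × 106200 + 0.4 × 63000 = 3736 + 42480 + 25200 = 71416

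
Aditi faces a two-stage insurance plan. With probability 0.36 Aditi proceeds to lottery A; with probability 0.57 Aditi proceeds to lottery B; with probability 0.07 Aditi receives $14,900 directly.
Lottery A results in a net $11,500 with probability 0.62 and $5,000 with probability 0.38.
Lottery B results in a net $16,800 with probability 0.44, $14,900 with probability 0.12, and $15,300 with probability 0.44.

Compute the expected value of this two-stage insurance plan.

$13,363.64

EV(A) = 0.62 × 11500 + 0.38 × 5000 = 7130 + 1900 = 9030
EV(B) = 0.44 × 16800 + 0.12 × 14900 + 0.44 × 15300 = 7392 + 1788 + 6732 = 15912
Branch C: 14900 (certain)
Overall = 0.36 × 9030 + 0.57 × 15912 + 0.07 × 14900 = 3250.8 + 9069.84 + 1043 = 13363.64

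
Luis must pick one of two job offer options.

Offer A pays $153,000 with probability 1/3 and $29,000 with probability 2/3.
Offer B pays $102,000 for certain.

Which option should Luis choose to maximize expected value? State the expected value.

Offer B ($102,000)

Offer A = 1/3 × 153000 + 2/3 × 29000 = 51000 + 19333.3333 = 70333.3333
Offer B: 102000 (certain)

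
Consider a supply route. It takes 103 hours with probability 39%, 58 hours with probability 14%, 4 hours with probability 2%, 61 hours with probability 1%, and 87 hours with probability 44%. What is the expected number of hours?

EV = 0.39 × 103 + 0.14 × 58 + 0.02 × 4 + 0.01 × 61 + 0.44 × 87 = 40.17 + 8.12 + 0.08 + 0.61 + 38.28 = 87.26

87.26 hours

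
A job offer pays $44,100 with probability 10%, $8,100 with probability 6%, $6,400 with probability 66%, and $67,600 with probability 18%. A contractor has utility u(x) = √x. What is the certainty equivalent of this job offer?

E[u] = 0.1·√44100 + 0.06·√8100 + 0.66·√6400 + 0.18·√67600 = 0.1·210 + 0.06·90 + 0.66·80 + 0.18·260 = 126
CE = (126)² = 15876

$15,876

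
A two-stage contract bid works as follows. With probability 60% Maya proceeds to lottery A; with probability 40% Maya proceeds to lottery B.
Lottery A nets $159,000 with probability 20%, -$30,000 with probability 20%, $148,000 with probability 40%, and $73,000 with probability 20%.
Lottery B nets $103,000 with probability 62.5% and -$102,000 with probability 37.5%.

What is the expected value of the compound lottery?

$70,210

EV(A) = 0.2 × 159000 + 0.2 × (-30000) + 0.4 × 148000 + 0.2 × 73000 = 31800 − 6000 + 59200 + 14600 = 99600
EV(B) = 0.625 × 103000 + 0.375 × (-102000) = 64375 − 38250 = 26125
Overall = 0.6 × 99600 + 0.4 × 26125 = 59760 + 10450 = 70210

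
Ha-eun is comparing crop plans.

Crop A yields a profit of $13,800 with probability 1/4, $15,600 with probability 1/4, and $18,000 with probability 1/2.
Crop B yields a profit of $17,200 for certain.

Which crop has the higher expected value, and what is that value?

Crop A = 1/4 × 13800 + 1/4 × 15600 + 1/2 × 18000 = 3450 + 3900 + 9000 = 16350
Crop B: 17200 (certain)

Crop B ($17,200)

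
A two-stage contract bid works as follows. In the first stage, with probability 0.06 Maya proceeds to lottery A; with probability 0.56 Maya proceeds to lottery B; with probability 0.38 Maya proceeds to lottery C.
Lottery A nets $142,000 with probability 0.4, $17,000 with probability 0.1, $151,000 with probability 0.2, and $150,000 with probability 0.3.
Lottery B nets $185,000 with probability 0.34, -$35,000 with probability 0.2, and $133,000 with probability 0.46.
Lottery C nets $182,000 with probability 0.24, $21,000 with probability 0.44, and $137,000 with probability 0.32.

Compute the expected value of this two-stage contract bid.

$110,355.60

EV(A) = 0.4 × 142000 + 0.1 × 17000 + 0.2 × 151000 + 0.3 × 150000 = 56800 + 1700 + 30200 + 45000 = 133700
EV(B) = 0.34 × 185000 + 0.2 × (-35000) + 0.46 × 133000 = 62900 − 7000 + 61180 = 117080
EV(C) = 0.24 × 182000 + 0.44 × 21000 + 0.32 × 137000 = 43680 + 9240 + 43840 = 96760
Overall = 0.06 × 133700 + 0.56 × 117080 + 0.38 × 96760 = 8022 + 65564.8 + 36768.8 = 110355.6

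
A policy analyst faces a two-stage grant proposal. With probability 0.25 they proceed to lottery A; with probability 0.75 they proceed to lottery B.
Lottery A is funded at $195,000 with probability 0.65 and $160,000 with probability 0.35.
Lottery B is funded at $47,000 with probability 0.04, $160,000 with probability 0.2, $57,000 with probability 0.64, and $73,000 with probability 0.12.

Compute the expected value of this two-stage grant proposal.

EV(A) = 0.65 × 195000 + 0.35 × 160000 = 126750 + 56000 = 182750
EV(B) = 0.04 × 47000 + 0.2 × 160000 + 0.64 × 57000 + 0.12 × 73000 = 1880 + 32000 + 36480 + 8760 = 79120
Overall = 0.25 × 182750 + 0.75 × 79120 = 45687.5 + 59340 = 105027.5

$105,027.50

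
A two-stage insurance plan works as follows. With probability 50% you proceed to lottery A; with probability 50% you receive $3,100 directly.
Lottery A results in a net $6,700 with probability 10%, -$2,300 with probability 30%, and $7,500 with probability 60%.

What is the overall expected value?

EV(A) = 0.1 × 6700 + 0.3 × (-2300) + 0.6 × 7500 = 670 − 690 + 4500 = 4480
Branch B: 3100 (certain)
Overall = 0.5 × 4480 + 0.5 × 3100 = 2240 + 1550 = 3790

$3,790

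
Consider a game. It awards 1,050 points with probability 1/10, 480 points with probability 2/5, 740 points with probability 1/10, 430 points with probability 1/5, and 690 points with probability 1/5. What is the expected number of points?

EV = 1/10 × 1050 + 2/5 × 480 + 1/10 × 740 + 1/5 × 430 + 1/5 × 690 = 105 + 192 + 74 + 86 + 138 = 595

595 points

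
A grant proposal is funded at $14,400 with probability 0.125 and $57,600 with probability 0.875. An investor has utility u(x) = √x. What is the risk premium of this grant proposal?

$1,575

E[u] = 0.125·√14400 + 0.875·√57600 = 0.125·120 + 0.875·240 = 225
CE = (225)² = 50625
Risk premium = EV − CE = 52200 − 50625 = 1575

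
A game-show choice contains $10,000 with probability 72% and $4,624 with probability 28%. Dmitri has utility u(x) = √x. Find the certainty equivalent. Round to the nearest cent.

E[u] = 0.72·√10000 + 0.28·√4624 = 0.72·100 + 0.28·68 = 91.04
CE = (91.04)² = 8288.2816

$8,288.28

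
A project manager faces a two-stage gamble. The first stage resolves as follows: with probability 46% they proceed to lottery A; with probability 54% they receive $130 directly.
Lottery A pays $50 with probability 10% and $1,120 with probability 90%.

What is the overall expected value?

EV(A) = 0.1 × 50 + 0.9 × 1120 = 5 + 1008 = 1013
Branch B: 130 (certain)
Overall = 0.46 × 1013 + 0.54 × 130 = 465.98 + 70.2 = 536.18

$536.18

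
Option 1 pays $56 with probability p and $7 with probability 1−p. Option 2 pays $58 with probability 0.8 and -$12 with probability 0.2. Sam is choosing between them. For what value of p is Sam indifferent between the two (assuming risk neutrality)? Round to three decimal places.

p = 0.755

EV(Option 2) = 0.8 × 58 + 0.2 × (-12) = 46.4 − 2.4 = 44
p·56 + (1−p)·7 = 44
49p + 7 = 44
p = (44 − 7) / 49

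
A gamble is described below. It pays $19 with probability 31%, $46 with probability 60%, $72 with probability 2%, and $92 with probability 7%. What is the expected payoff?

$41.37

EV = 0.31 × 19 + 0.6 × 46 + 0.02 × 72 + 0.07 × 92 = 5.89 + 27.6 + 1.44 + 6.44 = 41.37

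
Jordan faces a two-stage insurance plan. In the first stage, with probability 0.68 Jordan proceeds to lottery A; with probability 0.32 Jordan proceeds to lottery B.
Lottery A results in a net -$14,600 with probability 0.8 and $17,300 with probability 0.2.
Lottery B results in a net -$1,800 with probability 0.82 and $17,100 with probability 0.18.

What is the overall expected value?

EV(A) = 0.8 × (-14600) + 0.2 × 17300 = -11680 + 3460 = -8220
EV(B) = 0.82 × (-1800) + 0.18 × 17100 = -1476 + 3078 = 1602
Overall = 0.68 × (-8220) + 0.32 × 1602 = -5589.6 + 512.64 = -5076.96

-$5,076.96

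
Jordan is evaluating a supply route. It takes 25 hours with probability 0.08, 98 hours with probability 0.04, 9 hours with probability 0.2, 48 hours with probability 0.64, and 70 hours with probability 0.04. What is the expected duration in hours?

41.24 hours

EV = 0.08 × 25 + 0.04 × 98 + 0.2 × 9 + 0.64 × 48 + 0.04 × 70 = 2 + 3.92 + 1.8 + 30.72 + 2.8 = 41.24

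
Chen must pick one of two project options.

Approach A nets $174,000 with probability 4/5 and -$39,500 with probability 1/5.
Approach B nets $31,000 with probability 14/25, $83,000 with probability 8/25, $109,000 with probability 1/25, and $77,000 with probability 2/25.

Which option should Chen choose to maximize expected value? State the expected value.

Approach A ($131,300)

Approach A = 4/5 × 174000 + 1/5 × (-39500) = 139200 − 7900 = 131300
Approach B = 14/25 × 31000 + 8/25 × 83000 + 1/25 × 109000 + 2/25 × 77000 = 17360 + 26560 + 4360 + 6160 = 54440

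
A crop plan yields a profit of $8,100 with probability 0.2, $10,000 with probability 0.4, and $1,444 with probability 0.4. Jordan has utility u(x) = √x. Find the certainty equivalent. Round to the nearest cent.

E[u] = 0.2·√8100 + 0.4·√10000 + 0.4·√1444 = 0.2·90 + 0.4·100 + 0.4·38 = 73.2
CE = (73.2)² = 5358.24

$5,358.24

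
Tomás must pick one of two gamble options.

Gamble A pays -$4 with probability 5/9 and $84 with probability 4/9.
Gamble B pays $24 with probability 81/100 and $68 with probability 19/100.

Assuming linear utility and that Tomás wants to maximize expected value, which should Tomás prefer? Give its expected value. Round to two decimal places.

Gamble A = 5/9 × (-4) + 4/9 × 84 = -2.2222 + 37.3333 = 35.1111
Gamble B = 81/100 × 24 + 19/100 × 68 = 19.44 + 12.92 = 32.36

Gamble A ($35.11)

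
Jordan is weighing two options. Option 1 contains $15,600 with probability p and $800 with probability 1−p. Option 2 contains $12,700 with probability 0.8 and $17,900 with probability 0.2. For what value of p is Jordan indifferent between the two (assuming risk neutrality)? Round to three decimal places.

EV(Option 2) = 0.8 × 12700 + 0.2 × 17900 = 10160 + 3580 = 13740
p·15600 + (1−p)·800 = 13740
14800p + 800 = 13740
p = (13740 − 800) / 14800

p = 0.874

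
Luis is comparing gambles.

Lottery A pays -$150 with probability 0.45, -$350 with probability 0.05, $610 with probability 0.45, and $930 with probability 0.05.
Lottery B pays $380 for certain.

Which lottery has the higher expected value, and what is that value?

Lottery A = 0.45 × (-150) + 0.05 × (-350) + 0.45 × 610 + 0.05 × 930 = -67.5 − 17.5 + 274.5 + 46.5 = 236
Lottery B: 380 (certain)

Lottery B ($380)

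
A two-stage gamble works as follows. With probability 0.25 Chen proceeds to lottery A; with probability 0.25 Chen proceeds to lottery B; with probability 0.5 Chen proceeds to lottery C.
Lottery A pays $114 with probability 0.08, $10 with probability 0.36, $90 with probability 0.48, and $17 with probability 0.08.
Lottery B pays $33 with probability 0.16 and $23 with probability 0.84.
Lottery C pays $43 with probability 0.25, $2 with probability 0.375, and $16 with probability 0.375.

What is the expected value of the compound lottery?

$29.22

EV(A) = 0.08 × 114 + 0.36 × 10 + 0.48 × 90 + 0.08 × 17 = 9.12 + 3.6 + 43.2 + 1.36 = 57.28
EV(B) = 0.16 × 33 + 0.84 × 23 = 5.28 + 19.32 = 24.6
EV(C) = 0.25 × 43 + 0.375 × 2 + 0.375 × 16 = 10.75 + 0.75 + 6 = 17.5
Overall = 0.25 × 57.28 + 0.25 × 24.6 + 0.5 × 17.5 = 14.32 + 6.15 + 8.75 = 29.22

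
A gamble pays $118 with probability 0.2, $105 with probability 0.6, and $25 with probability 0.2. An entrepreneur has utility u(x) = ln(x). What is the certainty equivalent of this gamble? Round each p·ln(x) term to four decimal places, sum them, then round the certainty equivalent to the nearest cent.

$80.66

E[u] = 0.2·ln(118) + 0.6·ln(105) + 0.2·ln(25) = 0.9541 + 2.7924 + 0.6438 = 4.3903
CE = e^4.3903 ≈ 80.66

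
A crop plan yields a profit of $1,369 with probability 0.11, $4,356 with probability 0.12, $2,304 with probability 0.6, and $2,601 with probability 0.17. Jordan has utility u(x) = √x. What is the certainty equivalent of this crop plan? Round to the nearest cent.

E[u] = 0.11·√1369 + 0.12·√4356 + 0.6·√2304 + 0.17·√2601 = 0.11·37 + 0.12·66 + 0.6·48 + 0.17·51 = 49.46
CE = (49.46)² = 2446.2916

$2,446.29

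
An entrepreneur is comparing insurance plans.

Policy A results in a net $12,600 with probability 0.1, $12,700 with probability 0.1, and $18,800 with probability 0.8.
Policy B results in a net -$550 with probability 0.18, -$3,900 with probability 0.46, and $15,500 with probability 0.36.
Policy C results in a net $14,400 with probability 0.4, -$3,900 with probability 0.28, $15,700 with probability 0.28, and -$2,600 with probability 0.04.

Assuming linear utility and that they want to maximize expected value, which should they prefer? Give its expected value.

Policy A = 0.1 × 12600 + 0.1 × 12700 + 0.8 × 18800 = 1260 + 1270 + 15040 = 17570
Policy B = 0.18 × (-550) + 0.46 × (-3900) + 0.36 × 15500 = -99 − 1794 + 5580 = 3687
Policy C = 0.4 × 14400 + 0.28 × (-3900) + 0.28 × 15700 + 0.04 × (-2600) = 5760 − 1092 + 4396 − 104 = 8960

Policy A ($17,570)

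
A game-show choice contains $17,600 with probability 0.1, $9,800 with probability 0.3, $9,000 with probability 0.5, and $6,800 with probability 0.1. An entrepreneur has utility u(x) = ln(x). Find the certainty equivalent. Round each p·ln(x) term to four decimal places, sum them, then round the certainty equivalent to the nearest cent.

E[u] = 0.1·ln(17600) + 0.3·ln(9800) + 0.5·ln(9000) + 0.1·ln(6800) = 0.9776 + 2.7570 + 4.5525 + 0.8825 = 9.1696
CE = e^9.1696 ≈ 9600.78

$9,600.78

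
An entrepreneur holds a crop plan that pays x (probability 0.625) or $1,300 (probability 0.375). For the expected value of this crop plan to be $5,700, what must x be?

0.625·x + 0.375·1300 = 5700
0.625·x = 5700 − 487.5 = 5212.5
x = 5212.5 / 0.625 = 8340

x = $8,340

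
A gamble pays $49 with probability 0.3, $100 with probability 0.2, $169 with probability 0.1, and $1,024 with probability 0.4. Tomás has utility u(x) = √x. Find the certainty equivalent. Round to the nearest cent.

E[u] = 0.3·√49 + 0.2·√100 + 0.1·√169 + 0.4·√1024 = 0.3·7 + 0.2·10 + 0.1·13 + 0.4·32 = 18.2
CE = (18.2)² = 331.24

$331.24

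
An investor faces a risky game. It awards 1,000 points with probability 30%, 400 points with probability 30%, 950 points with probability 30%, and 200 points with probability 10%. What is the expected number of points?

725 points

EV = 0.3 × 1000 + 0.3 × 400 + 0.3 × 950 + 0.1 × 200 = 300 + 120 + 285 + 20 = 725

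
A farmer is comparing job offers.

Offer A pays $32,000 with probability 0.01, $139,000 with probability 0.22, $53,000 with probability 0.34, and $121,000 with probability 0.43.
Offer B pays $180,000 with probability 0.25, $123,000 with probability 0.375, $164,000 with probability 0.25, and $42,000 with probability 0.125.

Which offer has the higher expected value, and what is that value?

Offer B ($137,375)

Offer A = 0.01 × 32000 + 0.22 × 139000 + 0.34 × 53000 + 0.43 × 121000 = 320 + 30580 + 18020 + 52030 = 100950
Offer B = 0.25 × 180000 + 0.375 × 123000 + 0.25 × 164000 + 0.125 × 42000 = 45000 + 46125 + 41000 + 5250 = 137375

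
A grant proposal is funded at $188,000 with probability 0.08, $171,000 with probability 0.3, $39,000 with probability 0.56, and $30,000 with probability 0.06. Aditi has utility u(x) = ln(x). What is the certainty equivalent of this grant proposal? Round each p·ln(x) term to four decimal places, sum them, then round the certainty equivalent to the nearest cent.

$67,825.94

E[u] = 0.08·ln(188000) + 0.3·ln(171000) + 0.56·ln(39000) + 0.06·ln(30000) = 0.9715 + 3.6148 + 5.9199 + 0.6185 = 11.1247
CE = e^11.1247 ≈ 67825.94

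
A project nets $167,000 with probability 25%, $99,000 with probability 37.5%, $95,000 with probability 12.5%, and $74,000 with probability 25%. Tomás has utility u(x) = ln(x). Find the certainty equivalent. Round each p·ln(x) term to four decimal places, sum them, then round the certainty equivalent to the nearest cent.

$104,370.25

E[u] = 0.25·ln(167000) + 0.375·ln(99000) + 0.125·ln(95000) + 0.25·ln(74000) = 3.0064 + 4.3136 + 1.4327 + 2.8030 = 11.5557
CE = e^11.5557 ≈ 104370.25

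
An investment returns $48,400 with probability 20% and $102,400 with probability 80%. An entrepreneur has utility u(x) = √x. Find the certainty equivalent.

E[u] = 0.2·√48400 + 0.8·√102400 = 0.2·220 + 0.8·320 = 300
CE = (300)² = 90000

$90,000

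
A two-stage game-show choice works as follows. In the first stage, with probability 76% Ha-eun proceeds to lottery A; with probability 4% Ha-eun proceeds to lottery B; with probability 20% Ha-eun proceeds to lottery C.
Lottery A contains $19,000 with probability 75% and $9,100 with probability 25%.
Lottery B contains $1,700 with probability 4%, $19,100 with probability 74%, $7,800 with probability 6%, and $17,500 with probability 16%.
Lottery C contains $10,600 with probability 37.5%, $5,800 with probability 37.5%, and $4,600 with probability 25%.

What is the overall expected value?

$14,717.80

EV(A) = 0.75 × 19000 + 0.25 × 9100 = 14250 + 2275 = 16525
EV(B) = 0.04 × 1700 + 0.74 × 19100 + 0.06 × 7800 + 0.16 × 17500 = 68 + 14134 + 468 + 2800 = 17470
EV(C) = 0.375 × 10600 + 0.375 × 5800 + 0.25 × 4600 = 3975 + 2175 + 1150 = 7300
Overall = 0.76 × 16525 + 0.04 × 17470 + 0.2 × 7300 = 12559 + 698.8 + 1460 = 14717.8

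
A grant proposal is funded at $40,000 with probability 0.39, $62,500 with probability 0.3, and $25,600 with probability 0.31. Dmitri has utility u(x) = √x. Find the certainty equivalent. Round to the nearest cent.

E[u] = 0.39·√40000 + 0.3·√62500 + 0.31·√25600 = 0.39·200 + 0.3·250 + 0.31·160 = 202.6
CE = (202.6)² = 41046.76

$41,046.76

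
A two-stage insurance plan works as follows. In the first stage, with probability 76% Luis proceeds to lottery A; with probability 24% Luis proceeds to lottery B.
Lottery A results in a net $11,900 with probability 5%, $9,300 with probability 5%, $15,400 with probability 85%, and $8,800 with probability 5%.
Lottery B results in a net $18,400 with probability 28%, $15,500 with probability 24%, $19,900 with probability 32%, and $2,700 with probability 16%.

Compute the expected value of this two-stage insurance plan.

EV(A) = 0.05 × 11900 + 0.05 × 9300 + 0.85 × 15400 + 0.05 × 8800 = 595 + 465 + 13090 + 440 = 14590
EV(B) = 0.28 × 18400 + 0.24 × 15500 + 0.32 × 19900 + 0.16 × 2700 = 5152 + 3720 + 6368 + 432 = 15672
Overall = 0.76 × 14590 + 0.24 × 15672 = 11088.4 + 3761.28 = 14849.68

$14,849.68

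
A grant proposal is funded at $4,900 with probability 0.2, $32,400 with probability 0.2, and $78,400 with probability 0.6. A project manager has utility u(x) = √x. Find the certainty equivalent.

$47,524

E[u] = 0.2·√4900 + 0.2·√32400 + 0.6·√78400 = 0.2·70 + 0.2·180 + 0.6·280 = 218
CE = (218)² = 47524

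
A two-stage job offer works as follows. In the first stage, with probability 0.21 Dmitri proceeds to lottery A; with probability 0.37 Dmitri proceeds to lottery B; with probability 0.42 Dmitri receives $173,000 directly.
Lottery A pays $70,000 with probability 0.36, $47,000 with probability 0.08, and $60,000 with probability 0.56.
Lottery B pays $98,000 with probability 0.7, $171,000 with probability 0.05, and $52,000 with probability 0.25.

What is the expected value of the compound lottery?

EV(A) = 0.36 × 70000 + 0.08 × 47000 + 0.56 × 60000 = 25200 + 3760 + 33600 = 62560
EV(B) = 0.7 × 98000 + 0.05 × 171000 + 0.25 × 52000 = 68600 + 8550 + 13000 = 90150
Branch C: 173000 (certain)
Overall = 0.21 × 62560 + 0.37 × 90150 + 0.42 × 173000 = 13137.6 + 33355.5 + 72660 = 119153.1

$119,153.10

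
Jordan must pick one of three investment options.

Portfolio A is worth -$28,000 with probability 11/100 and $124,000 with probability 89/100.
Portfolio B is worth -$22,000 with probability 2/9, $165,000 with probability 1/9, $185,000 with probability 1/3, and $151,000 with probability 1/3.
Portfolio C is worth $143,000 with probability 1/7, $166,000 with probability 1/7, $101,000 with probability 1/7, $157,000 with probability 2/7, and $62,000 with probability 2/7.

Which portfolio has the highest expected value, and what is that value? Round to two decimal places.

Portfolio B ($125,444.44)

Portfolio A = 11/100 × (-28000) + 89/100 × 124000 = -3080 + 110360 = 107280
Portfolio B = 2/9 × (-22000) + 1/9 × 165000 + 1/3 × 185000 + 1/3 × 151000 = -4888.8889 + 18333.3333 + 61666.6667 + 50333.3333 = 125444.4444
Portfolio C = 1/7 × 143000 + 1/7 × 166000 + 1/7 × 101000 + 2/7 × 157000 + 2/7 × 62000 = 20428.5714 + 23714.2857 + 14428.5714 + 44857.1429 + 17714.2857 = 121142.8571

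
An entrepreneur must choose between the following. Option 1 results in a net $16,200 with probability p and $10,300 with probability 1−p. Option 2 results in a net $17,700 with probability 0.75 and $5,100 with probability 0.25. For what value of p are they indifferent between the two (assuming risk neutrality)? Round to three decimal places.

EV(Option 2) = 0.75 × 17700 + 0.25 × 5100 = 13275 + 1275 = 14550
p·16200 + (1−p)·10300 = 14550
5900p + 10300 = 14550
p = (14550 − 10300) / 5900

p = 0.720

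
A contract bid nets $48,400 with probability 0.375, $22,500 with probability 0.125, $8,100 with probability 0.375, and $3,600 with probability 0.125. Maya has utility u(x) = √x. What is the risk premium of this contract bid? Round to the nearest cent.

$4,143.75

E[u] = 0.375·√48400 + 0.125·√22500 + 0.375·√8100 + 0.125·√3600 = 0.375·220 + 0.125·150 + 0.375·90 + 0.125·60 = 142.5
CE = (142.5)² = 20306.25
Risk premium = EV − CE = 24450 − 20306.25 = 4143.75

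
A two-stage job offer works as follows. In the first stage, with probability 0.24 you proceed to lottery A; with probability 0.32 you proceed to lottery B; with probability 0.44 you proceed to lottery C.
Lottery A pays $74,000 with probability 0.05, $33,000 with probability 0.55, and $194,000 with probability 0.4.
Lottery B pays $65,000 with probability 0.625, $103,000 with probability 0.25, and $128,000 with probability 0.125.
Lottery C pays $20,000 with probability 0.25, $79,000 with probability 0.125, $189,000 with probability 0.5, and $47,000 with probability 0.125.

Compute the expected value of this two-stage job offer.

$100,938

EV(A) = 0.05 × 74000 + 0.55 × 33000 + 0.4 × 194000 = 3700 + 18150 + 77600 = 99450
EV(B) = 0.625 × 65000 + 0.25 × 103000 + 0.125 × 128000 = 40625 + 25750 + 16000 = 82375
EV(C) = 0.25 × 20000 + 0.125 × 79000 + 0.5 × 189000 + 0.125 × 47000 = 5000 + 9875 + 94500 + 5875 = 115250
Overall = 0.24 × 99450 + 0.32 × 82375 + 0.44 × 115250 = 23868 + 26360 + 50710 = 100938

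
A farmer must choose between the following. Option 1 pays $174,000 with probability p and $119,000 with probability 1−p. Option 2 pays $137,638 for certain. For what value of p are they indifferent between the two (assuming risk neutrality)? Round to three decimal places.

p·174000 + (1−p)·119000 = 137638
55000p + 119000 = 137638
p = (137638 − 119000) / 55000

p = 0.339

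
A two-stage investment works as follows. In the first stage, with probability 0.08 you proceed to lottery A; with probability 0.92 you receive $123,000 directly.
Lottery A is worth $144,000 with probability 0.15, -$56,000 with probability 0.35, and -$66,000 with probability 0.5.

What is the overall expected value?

EV(A) = 0.15 × 144000 + 0.35 × (-56000) + 0.5 × (-66000) = 21600 − 19600 − 33000 = -31000
Branch B: 123000 (certain)
Overall = 0.08 × (-31000) + 0.92 × 123000 = -2480 + 113160 = 110680

$110,680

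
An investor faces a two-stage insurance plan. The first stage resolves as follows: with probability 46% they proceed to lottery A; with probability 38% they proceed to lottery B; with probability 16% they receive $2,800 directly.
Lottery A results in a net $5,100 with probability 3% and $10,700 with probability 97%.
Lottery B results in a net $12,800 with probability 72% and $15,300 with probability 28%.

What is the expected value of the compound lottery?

$10,422.72

EV(A) = 0.03 × 5100 + 0.97 × 10700 = 153 + 10379 = 10532
EV(B) = 0.72 × 12800 + 0.28 × 15300 = 9216 + 4284 = 13500
Branch C: 2800 (certain)
Overall = 0.46 × 10532 + 0.38 × 13500 + 0.16 × 2800 = 4844.72 + 5130 + 448 = 10422.72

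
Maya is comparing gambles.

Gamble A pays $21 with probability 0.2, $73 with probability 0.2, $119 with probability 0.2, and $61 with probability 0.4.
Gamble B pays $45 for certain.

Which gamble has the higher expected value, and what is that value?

Gamble A ($67)

Gamble A = 0.2 × 21 + 0.2 × 73 + 0.2 × 119 + 0.4 × 61 = 4.2 + 14.6 + 23.8 + 24.4 = 67
Gamble B: 45 (certain)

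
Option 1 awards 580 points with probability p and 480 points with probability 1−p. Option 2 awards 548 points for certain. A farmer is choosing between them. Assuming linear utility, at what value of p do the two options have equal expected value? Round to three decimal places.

p·580 + (1−p)·480 = 548
100p + 480 = 548
p = (548 − 480) / 100

p = 0.680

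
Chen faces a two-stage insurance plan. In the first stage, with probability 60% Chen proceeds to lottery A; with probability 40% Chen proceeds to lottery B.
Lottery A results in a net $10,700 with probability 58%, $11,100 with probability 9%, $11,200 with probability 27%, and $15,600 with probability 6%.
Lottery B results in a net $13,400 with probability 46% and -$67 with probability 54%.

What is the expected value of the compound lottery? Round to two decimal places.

$9,150.13

EV(A) = 0.58 × 10700 + 0.09 × 11100 + 0.27 × 11200 + 0.06 × 15600 = 6206 + 999 + 3024 + 936 = 11165
EV(B) = 0.46 × 13400 + 0.54 × (-67) = 6164 − 36.18 = 6127.82
Overall = 0.6 × 11165 + 0.4 × 6127.82 = 6699 + 2451.128 = 9150.128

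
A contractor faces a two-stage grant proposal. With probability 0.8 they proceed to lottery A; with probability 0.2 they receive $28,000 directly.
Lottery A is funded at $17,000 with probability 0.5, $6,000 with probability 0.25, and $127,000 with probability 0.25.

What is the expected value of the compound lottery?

EV(A) = 0.5 × 17000 + 0.25 × 6000 + 0.25 × 127000 = 8500 + 1500 + 31750 = 41750
Branch B: 28000 (certain)
Overall = 0.8 × 41750 + 0.2 × 28000 = 33400 + 5600 = 39000

$39,000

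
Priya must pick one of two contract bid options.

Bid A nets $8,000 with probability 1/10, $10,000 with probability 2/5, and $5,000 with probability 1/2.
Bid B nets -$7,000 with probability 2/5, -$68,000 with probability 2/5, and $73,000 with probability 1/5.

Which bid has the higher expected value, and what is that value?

Bid A ($7,300)

Bid A = 1/10 × 8000 + 2/5 × 10000 + 1/2 × 5000 = 800 + 4000 + 2500 = 7300
Bid B = 2/5 × (-7000) + 2/5 × (-68000) + 1/5 × 73000 = -2800 − 27200 + 14600 = -15400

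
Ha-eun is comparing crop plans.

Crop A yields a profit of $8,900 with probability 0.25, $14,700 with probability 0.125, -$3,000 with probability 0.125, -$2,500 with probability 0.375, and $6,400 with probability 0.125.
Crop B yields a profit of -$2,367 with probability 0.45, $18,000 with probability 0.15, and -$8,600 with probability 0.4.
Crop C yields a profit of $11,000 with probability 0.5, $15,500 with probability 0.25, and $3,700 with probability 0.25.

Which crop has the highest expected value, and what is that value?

Crop C ($10,300)

Crop A = 0.25 × 8900 + 0.125 × 14700 + 0.125 × (-3000) + 0.375 × (-2500) + 0.125 × 6400 = 2225 + 1837.5 − 375 − 937.5 + 800 = 3550
Crop B = 0.45 × (-2367) + 0.15 × 18000 + 0.4 × (-8600) = -1065.15 + 2700 − 3440 = -1805.15
Crop C = 0.5 × 11000 + 0.25 × 15500 + 0.25 × 3700 = 5500 + 3875 + 925 = 10300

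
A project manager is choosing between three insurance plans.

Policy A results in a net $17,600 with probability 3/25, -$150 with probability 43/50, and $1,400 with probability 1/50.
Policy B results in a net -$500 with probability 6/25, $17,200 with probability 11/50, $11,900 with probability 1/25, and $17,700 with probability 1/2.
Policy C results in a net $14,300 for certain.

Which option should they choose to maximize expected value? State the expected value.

Policy C ($14,300)

Policy A = 3/25 × 17600 + 43/50 × (-150) + 1/50 × 1400 = 2112 − 129 + 28 = 2011
Policy B = 6/25 × (-500) + 11/50 × 17200 + 1/25 × 11900 + 1/2 × 17700 = -120 + 3784 + 476 + 8850 = 12990
Policy C: 14300 (certain)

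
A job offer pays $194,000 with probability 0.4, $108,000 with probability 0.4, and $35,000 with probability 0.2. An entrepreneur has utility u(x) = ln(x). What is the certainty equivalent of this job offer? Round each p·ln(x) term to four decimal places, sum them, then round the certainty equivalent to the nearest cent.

$108,966.96

E[u] = 0.4·ln(194000) + 0.4·ln(108000) + 0.2·ln(35000) = 4.8702 + 4.6360 + 2.0926 = 11.5988
CE = e^11.5988 ≈ 108966.96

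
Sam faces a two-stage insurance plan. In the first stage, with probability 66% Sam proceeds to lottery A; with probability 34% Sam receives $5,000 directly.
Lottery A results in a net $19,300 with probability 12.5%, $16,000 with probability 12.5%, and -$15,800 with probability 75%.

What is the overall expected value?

EV(A) = 0.125 × 19300 + 0.125 × 16000 + 0.75 × (-15800) = 2412.5 + 2000 − 11850 = -7437.5
Branch B: 5000 (certain)
Overall = 0.66 × (-7437.5) + 0.34 × 5000 = -4908.75 + 1700 = -3208.75

-$3,208.75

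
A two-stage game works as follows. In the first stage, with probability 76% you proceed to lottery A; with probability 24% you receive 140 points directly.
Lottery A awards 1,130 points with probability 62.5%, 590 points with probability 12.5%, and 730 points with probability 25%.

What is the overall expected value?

EV(A) = 0.625 × 1130 + 0.125 × 590 + 0.25 × 730 = 706.25 + 73.75 + 182.5 = 962.5
Branch B: 140 (certain)
Overall = 0.76 × 962.5 + 0.24 × 140 = 731.5 + 33.6 = 765.1

765.1 points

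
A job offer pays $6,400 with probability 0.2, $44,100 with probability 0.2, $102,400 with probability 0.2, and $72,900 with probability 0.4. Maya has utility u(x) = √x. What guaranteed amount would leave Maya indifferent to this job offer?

E[u] = 0.2·√6400 + 0.2·√44100 + 0.2·√102400 + 0.4·√72900 = 0.2·80 + 0.2·210 + 0.2·320 + 0.4·270 = 230
CE = (230)² = 52900

$52,900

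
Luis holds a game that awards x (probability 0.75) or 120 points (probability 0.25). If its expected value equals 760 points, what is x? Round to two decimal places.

0.75·x + 0.25·120 = 760
0.75·x = 760 − 30 = 730
x = 730 / 0.75 = 973.3333

x = 973.33 points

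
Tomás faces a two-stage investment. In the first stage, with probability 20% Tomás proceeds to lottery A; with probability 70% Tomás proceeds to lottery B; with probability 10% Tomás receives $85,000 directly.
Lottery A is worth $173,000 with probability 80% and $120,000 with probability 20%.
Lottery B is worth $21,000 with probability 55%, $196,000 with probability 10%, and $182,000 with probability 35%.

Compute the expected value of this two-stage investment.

EV(A) = 0.8 × 173000 + 0.2 × 120000 = 138400 + 24000 = 162400
EV(B) = 0.55 × 21000 + 0.1 × 196000 + 0.35 × 182000 = 11550 + 19600 + 63700 = 94850
Branch C: 85000 (certain)
Overall = 0.2 × 162400 + 0.7 × 94850 + 0.1 × 85000 = 32480 + 66395 + 8500 = 107375

$107,375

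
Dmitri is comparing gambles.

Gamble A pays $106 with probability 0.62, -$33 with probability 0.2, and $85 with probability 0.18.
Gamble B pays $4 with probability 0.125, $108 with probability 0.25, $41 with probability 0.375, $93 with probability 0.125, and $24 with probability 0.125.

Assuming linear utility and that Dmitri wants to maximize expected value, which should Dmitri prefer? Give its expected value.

Gamble A = 0.62 × 106 + 0.2 × (-33) + 0.18 × 85 = 65.72 − 6.6 + 15.3 = 74.42
Gamble B = 0.125 × 4 + 0.25 × 108 + 0.375 × 41 + 0.125 × 93 + 0.125 × 24 = 0.5 + 27 + 15.375 + 11.625 + 3 = 57.5

Gamble A ($74.42)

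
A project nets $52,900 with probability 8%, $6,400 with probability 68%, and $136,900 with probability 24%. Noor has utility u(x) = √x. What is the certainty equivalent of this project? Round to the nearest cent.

E[u] = 0.08·√52900 + 0.68·√6400 + 0.24·√136900 = 0.08·230 + 0.68·80 + 0.24·370 = 161.6
CE = (161.6)² = 26114.56

$26,114.56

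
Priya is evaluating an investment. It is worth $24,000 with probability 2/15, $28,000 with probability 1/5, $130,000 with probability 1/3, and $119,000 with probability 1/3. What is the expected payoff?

EV = 2/15 × 24000 + 1/5 × 28000 + 1/3 × 130000 + 1/3 × 119000 = 3200 + 5600 + 43333.3333 + 39666.6667 = 91800

$91,800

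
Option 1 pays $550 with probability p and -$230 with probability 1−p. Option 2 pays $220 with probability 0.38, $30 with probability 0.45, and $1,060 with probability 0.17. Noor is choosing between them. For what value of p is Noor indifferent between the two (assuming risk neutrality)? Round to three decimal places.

p = 0.650

EV(Option 2) = 0.38 × 220 + 0.45 × 30 + 0.17 × 1060 = 83.6 + 13.5 + 180.2 = 277.3
p·550 + (1−p)·(-230) = 277.3
780p − 230 = 277.3
p = (277.3 + 230) / 780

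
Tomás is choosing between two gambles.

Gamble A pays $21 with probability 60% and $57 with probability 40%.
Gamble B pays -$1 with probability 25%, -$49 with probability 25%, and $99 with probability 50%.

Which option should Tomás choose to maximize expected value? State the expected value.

Gamble A = 0.6 × 21 + 0.4 × 57 = 12.6 + 22.8 = 35.4
Gamble B = 0.25 × (-1) + 0.25 × (-49) + 0.5 × 99 = -0.25 − 12.25 + 49.5 = 37

Gamble B ($37)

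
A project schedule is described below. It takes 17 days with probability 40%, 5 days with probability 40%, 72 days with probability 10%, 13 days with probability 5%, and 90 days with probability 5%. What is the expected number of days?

21.15 days

EV = 0.4 × 17 + 0.4 × 5 + 0.1 × 72 + 0.05 × 13 + 0.05 × 90 = 6.8 + 2 + 7.2 + 0.65 + 4.5 = 21.15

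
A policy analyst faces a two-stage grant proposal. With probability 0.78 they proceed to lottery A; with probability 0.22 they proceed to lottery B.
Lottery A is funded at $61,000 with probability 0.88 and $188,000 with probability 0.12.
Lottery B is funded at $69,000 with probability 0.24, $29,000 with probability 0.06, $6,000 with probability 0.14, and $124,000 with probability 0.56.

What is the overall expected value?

$78,954.80

EV(A) = 0.88 × 61000 + 0.12 × 188000 = 53680 + 22560 = 76240
EV(B) = 0.24 × 69000 + 0.06 × 29000 + 0.14 × 6000 + 0.56 × 124000 = 16560 + 1740 + 840 + 69440 = 88580
Overall = 0.78 × 76240 + 0.22 × 88580 = 59467.2 + 19487.6 = 78954.8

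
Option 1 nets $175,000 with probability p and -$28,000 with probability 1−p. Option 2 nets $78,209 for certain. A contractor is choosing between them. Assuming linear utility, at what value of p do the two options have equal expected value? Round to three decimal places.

p·175000 + (1−p)·(-28000) = 78209
203000p − 28000 = 78209
p = (78209 + 28000) / 203000

p = 0.523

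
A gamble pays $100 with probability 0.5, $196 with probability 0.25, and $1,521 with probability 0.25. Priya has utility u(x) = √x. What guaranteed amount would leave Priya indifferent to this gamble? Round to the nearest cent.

E[u] = 0.5·√100 + 0.25·√196 + 0.25·√1521 = 0.5·10 + 0.25·14 + 0.25·39 = 18.25
CE = (18.25)² = 333.0625

$333.06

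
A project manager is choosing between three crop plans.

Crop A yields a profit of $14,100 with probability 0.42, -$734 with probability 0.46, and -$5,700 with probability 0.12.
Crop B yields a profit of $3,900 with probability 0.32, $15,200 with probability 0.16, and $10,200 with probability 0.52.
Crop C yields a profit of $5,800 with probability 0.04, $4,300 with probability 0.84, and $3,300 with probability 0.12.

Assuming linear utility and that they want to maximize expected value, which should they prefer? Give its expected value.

Crop B ($8,984)

Crop A = 0.42 × 14100 + 0.46 × (-734) + 0.12 × (-5700) = 5922 − 337.64 − 684 = 4900.36
Crop B = 0.32 × 3900 + 0.16 × 15200 + 0.52 × 10200 = 1248 + 2432 + 5304 = 8984
Crop C = 0.04 × 5800 + 0.84 × 4300 + 0.12 × 3300 = 232 + 3612 + 396 = 4240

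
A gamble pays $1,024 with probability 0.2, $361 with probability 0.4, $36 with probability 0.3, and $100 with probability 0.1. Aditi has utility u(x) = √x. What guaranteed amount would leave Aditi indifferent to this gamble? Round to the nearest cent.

$282.24

E[u] = 0.2·√1024 + 0.4·√361 + 0.3·√36 + 0.1·√100 = 0.2·32 + 0.4·19 + 0.3·6 + 0.1·10 = 16.8
CE = (16.8)² = 282.24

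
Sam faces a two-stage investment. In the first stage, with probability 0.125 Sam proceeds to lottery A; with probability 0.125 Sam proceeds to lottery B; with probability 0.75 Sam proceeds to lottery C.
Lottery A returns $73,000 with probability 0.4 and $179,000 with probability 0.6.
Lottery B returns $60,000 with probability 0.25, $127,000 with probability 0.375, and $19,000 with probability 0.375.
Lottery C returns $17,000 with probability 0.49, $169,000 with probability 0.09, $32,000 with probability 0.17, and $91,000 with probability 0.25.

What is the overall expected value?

EV(A) = 0.4 × 73000 + 0.6 × 179000 = 29200 + 107400 = 136600
EV(B) = 0.25 × 60000 + 0.375 × 127000 + 0.375 × 19000 = 15000 + 47625 + 7125 = 69750
EV(C) = 0.49 × 17000 + 0.09 × 169000 + 0.17 × 32000 + 0.25 × 91000 = 8330 + 15210 + 5440 + 22750 = 51730
Overall = 0.125 × 136600 + 0.125 × 69750 + 0.75 × 51730 = 17075 + 8718.75 + 38797.5 = 64591.25

$64,591.25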